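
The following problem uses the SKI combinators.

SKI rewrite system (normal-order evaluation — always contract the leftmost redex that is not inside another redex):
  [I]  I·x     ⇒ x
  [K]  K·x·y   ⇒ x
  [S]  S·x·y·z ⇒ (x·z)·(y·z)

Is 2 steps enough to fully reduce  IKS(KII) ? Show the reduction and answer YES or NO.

  start: IKS(KII)
  →1  KS(KII)
  →2  S

Answer: YES — reaches normal form S in 2 ≤ 2 steps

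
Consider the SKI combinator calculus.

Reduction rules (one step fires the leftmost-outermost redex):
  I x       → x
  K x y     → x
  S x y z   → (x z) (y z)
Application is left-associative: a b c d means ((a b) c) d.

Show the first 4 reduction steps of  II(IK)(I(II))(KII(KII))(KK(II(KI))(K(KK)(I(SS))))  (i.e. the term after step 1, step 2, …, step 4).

  start: II(IK)(I(II))(KII(KII))(KK(II(KI))(K(KK)(I(SS))))
  →1  I(IK)(I(II))(KII(KII))(KK(II(KI))(K(KK)(I(SS))))
  →2  IK(I(II))(KII(KII))(KK(II(KI))(K(KK)(I(SS))))
  →3  K(I(II))(KII(KII))(KK(II(KI))(K(KK)(I(SS))))
  →4  I(II)(KK(II(KI))(K(KK)(I(SS))))

Answer: after 4 steps: I(II)(KK(II(KI))(K(KK)(I(SS))))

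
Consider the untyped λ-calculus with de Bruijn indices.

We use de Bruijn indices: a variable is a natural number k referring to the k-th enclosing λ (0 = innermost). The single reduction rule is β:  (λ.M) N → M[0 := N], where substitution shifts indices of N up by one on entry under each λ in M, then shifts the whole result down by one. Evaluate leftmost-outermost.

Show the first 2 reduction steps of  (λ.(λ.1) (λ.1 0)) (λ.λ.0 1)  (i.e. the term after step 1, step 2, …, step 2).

Answer: after 2 steps: λ.λ.0 1

Reduction:
  start: (λ.(λ.1) (λ.1 0)) (λ.λ.0 1)
  [1] (λ.λ.λ.0 1) (λ.(λ.λ.0 1) 0)
  [2] λ.λ.0 1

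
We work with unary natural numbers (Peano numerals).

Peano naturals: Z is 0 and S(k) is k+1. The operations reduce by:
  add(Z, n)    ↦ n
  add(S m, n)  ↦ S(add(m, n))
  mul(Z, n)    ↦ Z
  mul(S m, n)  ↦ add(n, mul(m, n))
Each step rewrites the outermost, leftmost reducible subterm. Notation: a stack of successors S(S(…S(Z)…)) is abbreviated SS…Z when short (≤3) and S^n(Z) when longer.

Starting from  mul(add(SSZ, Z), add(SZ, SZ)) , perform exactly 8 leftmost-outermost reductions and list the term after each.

Answer: after 8 steps: S(S(mul(S(add(Z, Z)), add(SZ, SZ))))

Derivation:
  start: mul(add(SSZ, Z), add(SZ, SZ))
  →1  mul(S(add(SZ, Z)), add(SZ, SZ))
  →2  add(add(SZ, SZ), mul(add(SZ, Z), add(SZ, SZ)))
  →3  add(S(add(Z, SZ)), mul(add(SZ, Z), add(SZ, SZ)))
  →4  S(add(add(Z, SZ), mul(add(SZ, Z), add(SZ, SZ))))
  →5  S(add(SZ, mul(add(SZ, Z), add(SZ, SZ))))
  →6  S(S(add(Z, mul(add(SZ, Z), add(SZ, SZ)))))
  →7  S(S(mul(add(SZ, Z), add(SZ, SZ))))
  →8  S(S(mul(S(add(Z, Z)), add(SZ, SZ))))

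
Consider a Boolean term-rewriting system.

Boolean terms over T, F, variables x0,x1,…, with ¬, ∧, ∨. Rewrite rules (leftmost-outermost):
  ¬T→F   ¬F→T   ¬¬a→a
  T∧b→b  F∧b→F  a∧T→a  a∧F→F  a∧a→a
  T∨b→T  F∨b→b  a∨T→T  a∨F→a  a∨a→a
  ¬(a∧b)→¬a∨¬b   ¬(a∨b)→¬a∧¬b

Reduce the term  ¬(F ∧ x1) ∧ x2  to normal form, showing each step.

  start: ¬(F ∧ x1) ∧ x2
  →1  (¬F ∨ ¬x1) ∧ x2
  →2  (T ∨ ¬x1) ∧ x2
  →3  T ∧ x2
  →4  x2

Answer: normal form = x2  (in 4 steps)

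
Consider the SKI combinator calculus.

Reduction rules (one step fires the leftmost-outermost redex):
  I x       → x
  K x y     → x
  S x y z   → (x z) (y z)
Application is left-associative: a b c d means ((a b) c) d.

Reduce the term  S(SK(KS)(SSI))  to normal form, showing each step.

  start: S(SK(KS)(SSI))
  →1  S(K(SSI)(KS(SSI)))
  →2  S(SSI)

Answer: normal form = S(SSI)  (in 2 steps)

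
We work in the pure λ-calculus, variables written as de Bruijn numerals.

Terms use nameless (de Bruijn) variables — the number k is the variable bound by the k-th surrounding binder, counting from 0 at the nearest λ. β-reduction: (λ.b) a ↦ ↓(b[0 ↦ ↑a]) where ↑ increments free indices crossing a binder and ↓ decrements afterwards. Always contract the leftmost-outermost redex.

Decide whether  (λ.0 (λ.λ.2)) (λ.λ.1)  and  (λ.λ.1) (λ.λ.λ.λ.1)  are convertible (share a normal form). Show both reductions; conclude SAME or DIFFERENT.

Answer: SAME — A ⇓ λ.λ.λ.λ.λ.1, B ⇓ λ.λ.λ.λ.λ.1

Derivation:
Term A:
  start: (λ.0 (λ.λ.2)) (λ.λ.1)
  step 1: (λ.λ.1) (λ.λ.λ.λ.1)
  step 2: λ.λ.λ.λ.λ.1

Term B:
  start: (λ.λ.1) (λ.λ.λ.λ.1)
  step 1: λ.λ.λ.λ.λ.1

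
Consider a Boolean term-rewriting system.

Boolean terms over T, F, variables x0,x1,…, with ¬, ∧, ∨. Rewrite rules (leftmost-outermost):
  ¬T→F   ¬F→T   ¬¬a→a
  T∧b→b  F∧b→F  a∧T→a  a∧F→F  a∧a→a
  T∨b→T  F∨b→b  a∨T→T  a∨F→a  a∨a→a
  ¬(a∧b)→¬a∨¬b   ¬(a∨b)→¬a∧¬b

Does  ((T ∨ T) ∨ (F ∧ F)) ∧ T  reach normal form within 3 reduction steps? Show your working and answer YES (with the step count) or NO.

Answer: YES — reaches normal form T in 3 ≤ 3 steps

Reduction:
  start: ((T ∨ T) ∨ (F ∧ F)) ∧ T
  step 1: (T ∨ T) ∨ (F ∧ F)
  step 2: T ∨ (F ∧ F)
  step 3: T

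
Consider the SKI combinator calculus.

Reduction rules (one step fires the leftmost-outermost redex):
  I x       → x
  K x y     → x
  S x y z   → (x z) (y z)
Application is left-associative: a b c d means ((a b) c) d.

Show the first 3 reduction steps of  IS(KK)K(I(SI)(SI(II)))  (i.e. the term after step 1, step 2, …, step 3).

Answer: after 3 steps: K(K(I(SI)(SI(II))))

Working:
  start: IS(KK)K(I(SI)(SI(II)))
  [1] S(KK)K(I(SI)(SI(II)))
  [2] KK(I(SI)(SI(II)))(K(I(SI)(SI(II))))
  [3] K(K(I(SI)(SI(II))))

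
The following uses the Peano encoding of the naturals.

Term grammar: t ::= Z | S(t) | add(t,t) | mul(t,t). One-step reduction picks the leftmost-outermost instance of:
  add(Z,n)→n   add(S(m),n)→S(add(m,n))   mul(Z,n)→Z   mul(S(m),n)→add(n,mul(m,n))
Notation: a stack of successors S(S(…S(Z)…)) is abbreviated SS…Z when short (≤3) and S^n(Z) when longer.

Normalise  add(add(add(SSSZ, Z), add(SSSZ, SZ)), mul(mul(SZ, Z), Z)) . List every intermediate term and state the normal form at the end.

  start: add(add(add(SSSZ, Z), add(SSSZ, SZ)), mul(mul(SZ, Z), Z))
  [1] add(add(S(add(SSZ, Z)), add(SSSZ, SZ)), mul(mul(SZ, Z), Z))
  [2] add(S(add(add(SSZ, Z), add(SSSZ, SZ))), mul(mul(SZ, Z), Z))
  [3] S(add(add(add(SSZ, Z), add(SSSZ, SZ)), mul(mul(SZ, Z), Z)))
  [4] S(add(add(S(add(SZ, Z)), add(SSSZ, SZ)), mul(mul(SZ, Z), Z)))
  [5] S(add(S(add(add(SZ, Z), add(SSSZ, SZ))), mul(mul(SZ, Z), Z)))
  [6] S(S(add(add(add(SZ, Z), add(SSSZ, SZ)), mul(mul(SZ, Z), Z))))
  [7] S(S(add(add(S(add(Z, Z)), add(SSSZ, SZ)), mul(mul(SZ, Z), Z))))
  [8] S(S(add(S(add(add(Z, Z), add(SSSZ, SZ))), mul(mul(SZ, Z), Z))))
  [9] S(S(S(add(add(add(Z, Z), add(SSSZ, SZ)), mul(mul(SZ, Z), Z)))))
  [10] S(S(S(add(add(Z, add(SSSZ, SZ)), mul(mul(SZ, Z), Z)))))
  [11] S(S(S(add(add(SSSZ, SZ), mul(mul(SZ, Z), Z)))))
  [12] S(S(S(add(S(add(SSZ, SZ)), mul(mul(SZ, Z), Z)))))
  [13] S(S(S(S(add(add(SSZ, SZ), mul(mul(SZ, Z), Z))))))
  [14] S(S(S(S(add(S(add(SZ, SZ)), mul(mul(SZ, Z), Z))))))
  [15] S(S(S(S(S(add(add(SZ, SZ), mul(mul(SZ, Z), Z)))))))
  [16] S(S(S(S(S(add(S(add(Z, SZ)), mul(mul(SZ, Z), Z)))))))
  [17] S(S(S(S(S(S(add(add(Z, SZ), mul(mul(SZ, Z), Z))))))))
  [18] S(S(S(S(S(S(add(SZ, mul(mul(SZ, Z), Z))))))))
  [19] S(S(S(S(S(S(S(add(Z, mul(mul(SZ, Z), Z)))))))))
  [20] S(S(S(S(S(S(S(mul(mul(SZ, Z), Z))))))))
  [21] S(S(S(S(S(S(S(mul(add(Z, mul(Z, Z)), Z))))))))
  [22] S(S(S(S(S(S(S(mul(mul(Z, Z), Z))))))))
  [23] S(S(S(S(S(S(S(mul(Z, Z))))))))
  [24] S^7(Z)

Answer: normal form = S^7(Z)  (in 24 steps)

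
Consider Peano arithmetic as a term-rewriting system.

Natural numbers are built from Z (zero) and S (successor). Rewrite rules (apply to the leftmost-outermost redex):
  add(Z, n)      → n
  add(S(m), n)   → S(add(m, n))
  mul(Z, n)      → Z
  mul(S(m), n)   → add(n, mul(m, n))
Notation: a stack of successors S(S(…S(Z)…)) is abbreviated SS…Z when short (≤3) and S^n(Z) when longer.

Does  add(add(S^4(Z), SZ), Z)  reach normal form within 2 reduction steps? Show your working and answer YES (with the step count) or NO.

Answer: NO — after 2 steps the term is S(add(add(SSSZ, SZ), Z)), not yet normal

Reduction:
  start: add(add(S^4(Z), SZ), Z)
  [1] add(S(add(SSSZ, SZ)), Z)
  [2] S(add(add(SSSZ, SZ), Z))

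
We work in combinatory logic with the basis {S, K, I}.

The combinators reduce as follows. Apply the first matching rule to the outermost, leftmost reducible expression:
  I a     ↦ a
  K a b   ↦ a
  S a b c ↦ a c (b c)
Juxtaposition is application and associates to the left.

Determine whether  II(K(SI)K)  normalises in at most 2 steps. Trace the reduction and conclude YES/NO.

Answer: NO — after 2 steps the term is K(SI)K, not yet normal

Derivation:
  start: II(K(SI)K)
  →1  I(K(SI)K)
  →2  K(SI)K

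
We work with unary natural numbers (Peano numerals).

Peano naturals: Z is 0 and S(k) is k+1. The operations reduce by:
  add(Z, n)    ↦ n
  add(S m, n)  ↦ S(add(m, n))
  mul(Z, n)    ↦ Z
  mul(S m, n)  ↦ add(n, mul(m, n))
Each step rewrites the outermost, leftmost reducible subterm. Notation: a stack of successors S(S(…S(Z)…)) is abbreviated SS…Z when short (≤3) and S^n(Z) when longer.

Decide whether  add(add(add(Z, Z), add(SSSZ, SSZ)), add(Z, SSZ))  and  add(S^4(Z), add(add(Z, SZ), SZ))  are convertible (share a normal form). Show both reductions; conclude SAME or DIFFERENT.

Answer: DIFFERENT — A ⇓ S^7(Z), B ⇓ S^6(Z)

Reduction:
Term A:
  start: add(add(add(Z, Z), add(SSSZ, SSZ)), add(Z, SSZ))
  step 1: add(add(Z, add(SSSZ, SSZ)), add(Z, SSZ))
  step 2: add(add(SSSZ, SSZ), add(Z, SSZ))
  step 3: add(S(add(SSZ, SSZ)), add(Z, SSZ))
  step 4: S(add(add(SSZ, SSZ), add(Z, SSZ)))
  step 5: S(add(S(add(SZ, SSZ)), add(Z, SSZ)))
  step 6: S(S(add(add(SZ, SSZ), add(Z, SSZ))))
  step 7: S(S(add(S(add(Z, SSZ)), add(Z, SSZ))))
  step 8: S(S(S(add(add(Z, SSZ), add(Z, SSZ)))))
  step 9: S(S(S(add(SSZ, add(Z, SSZ)))))
  step 10: S(S(S(S(add(SZ, add(Z, SSZ))))))
  step 11: S(S(S(S(S(add(Z, add(Z, SSZ)))))))
  step 12: S(S(S(S(S(add(Z, SSZ))))))
  step 13: S^7(Z)

Term B:
  start: add(S^4(Z), add(add(Z, SZ), SZ))
  step 1: S(add(SSSZ, add(add(Z, SZ), SZ)))
  step 2: S(S(add(SSZ, add(add(Z, SZ), SZ))))
  step 3: S(S(S(add(SZ, add(add(Z, SZ), SZ)))))
  step 4: S(S(S(S(add(Z, add(add(Z, SZ), SZ))))))
  step 5: S(S(S(S(add(add(Z, SZ), SZ)))))
  step 6: S(S(S(S(add(SZ, SZ)))))
  step 7: S(S(S(S(S(add(Z, SZ))))))
  step 8: S^6(Z)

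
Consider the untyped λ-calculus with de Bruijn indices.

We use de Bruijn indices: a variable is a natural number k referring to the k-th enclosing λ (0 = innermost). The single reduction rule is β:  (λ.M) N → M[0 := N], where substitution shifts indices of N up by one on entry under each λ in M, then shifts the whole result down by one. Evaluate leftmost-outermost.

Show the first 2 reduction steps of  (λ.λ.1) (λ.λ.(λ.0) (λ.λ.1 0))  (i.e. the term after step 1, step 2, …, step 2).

Answer: after 2 steps: λ.λ.λ.λ.λ.1 0

Derivation:
  start: (λ.λ.1) (λ.λ.(λ.0) (λ.λ.1 0))
  [1] λ.λ.λ.(λ.0) (λ.λ.1 0)
  [2] λ.λ.λ.λ.λ.1 0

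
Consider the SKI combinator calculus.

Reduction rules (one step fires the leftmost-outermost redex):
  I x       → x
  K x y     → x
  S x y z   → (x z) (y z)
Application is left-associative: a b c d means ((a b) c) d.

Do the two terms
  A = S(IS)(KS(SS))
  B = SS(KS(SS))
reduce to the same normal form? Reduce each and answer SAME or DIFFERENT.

Answer: SAME — A ⇓ SSS, B ⇓ SSS

Derivation:
Term A:
  start: S(IS)(KS(SS))
  [1] SS(KS(SS))
  [2] SSS

Term B:
  start: SS(KS(SS))
  [1] SSS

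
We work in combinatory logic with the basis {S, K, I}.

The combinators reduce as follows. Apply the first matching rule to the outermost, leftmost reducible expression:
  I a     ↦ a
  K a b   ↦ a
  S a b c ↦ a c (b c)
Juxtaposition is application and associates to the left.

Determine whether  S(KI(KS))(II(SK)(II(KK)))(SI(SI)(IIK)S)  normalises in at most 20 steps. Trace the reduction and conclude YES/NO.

  start: S(KI(KS))(II(SK)(II(KK)))(SI(SI)(IIK)S)
  →1  KI(KS)(SI(SI)(IIK)S)(II(SK)(II(KK))(SI(SI)(IIK)S))
  →2  I(SI(SI)(IIK)S)(II(SK)(II(KK))(SI(SI)(IIK)S))
  →3  SI(SI)(IIK)S(II(SK)(II(KK))(SI(SI)(IIK)S))
  →4  I(IIK)(SI(IIK))S(II(SK)(II(KK))(SI(SI)(IIK)S))
  →5  IIK(SI(IIK))S(II(SK)(II(KK))(SI(SI)(IIK)S))
  →6  IK(SI(IIK))S(II(SK)(II(KK))(SI(SI)(IIK)S))
  →7  K(SI(IIK))S(II(SK)(II(KK))(SI(SI)(IIK)S))
  →8  SI(IIK)(II(SK)(II(KK))(SI(SI)(IIK)S))
  →9  I(II(SK)(II(KK))(SI(SI)(IIK)S))(IIK(II(SK)(II(KK))(SI(SI)(IIK)S)))
  →10  II(SK)(II(KK))(SI(SI)(IIK)S)(IIK(II(SK)(II(KK))(SI(SI)(IIK)S)))
  →11  I(SK)(II(KK))(SI(SI)(IIK)S)(IIK(II(SK)(II(KK))(SI(SI)(IIK)S)))
  →12  SK(II(KK))(SI(SI)(IIK)S)(IIK(II(SK)(II(KK))(SI(SI)(IIK)S)))
  →13  K(SI(SI)(IIK)S)(II(KK)(SI(SI)(IIK)S))(IIK(II(SK)(II(KK))(SI(SI)(IIK)S)))
  →14  SI(SI)(IIK)S(IIK(II(SK)(II(KK))(SI(SI)(IIK)S)))
  →15  I(IIK)(SI(IIK))S(IIK(II(SK)(II(KK))(SI(SI)(IIK)S)))
  →16  IIK(SI(IIK))S(IIK(II(SK)(II(KK))(SI(SI)(IIK)S)))
  →17  IK(SI(IIK))S(IIK(II(SK)(II(KK))(SI(SI)(IIK)S)))
  →18  K(SI(IIK))S(IIK(II(SK)(II(KK))(SI(SI)(IIK)S)))
  →19  SI(IIK)(IIK(II(SK)(II(KK))(SI(SI)(IIK)S)))
  →20  I(IIK(II(SK)(II(KK))(SI(SI)(IIK)S)))(IIK(IIK(II(SK)(II(KK))(SI(SI)(IIK)S))))

Answer: NO — after 20 steps the term is I(IIK(II(SK)(II(KK))(SI(SI)(IIK)S)))(IIK(IIK(II(SK)(II(KK))(SI(SI)(IIK)S)))), not yet normal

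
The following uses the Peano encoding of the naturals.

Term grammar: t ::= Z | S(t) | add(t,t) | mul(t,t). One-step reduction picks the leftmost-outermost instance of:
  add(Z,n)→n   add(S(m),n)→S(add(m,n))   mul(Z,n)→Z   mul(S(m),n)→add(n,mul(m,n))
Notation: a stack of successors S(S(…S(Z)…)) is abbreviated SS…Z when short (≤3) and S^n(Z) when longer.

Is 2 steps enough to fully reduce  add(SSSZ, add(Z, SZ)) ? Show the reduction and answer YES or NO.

  start: add(SSSZ, add(Z, SZ))
  [1] S(add(SSZ, add(Z, SZ)))
  [2] S(S(add(SZ, add(Z, SZ))))

Answer: NO — after 2 steps the term is S(S(add(SZ, add(Z, SZ)))), not yet normal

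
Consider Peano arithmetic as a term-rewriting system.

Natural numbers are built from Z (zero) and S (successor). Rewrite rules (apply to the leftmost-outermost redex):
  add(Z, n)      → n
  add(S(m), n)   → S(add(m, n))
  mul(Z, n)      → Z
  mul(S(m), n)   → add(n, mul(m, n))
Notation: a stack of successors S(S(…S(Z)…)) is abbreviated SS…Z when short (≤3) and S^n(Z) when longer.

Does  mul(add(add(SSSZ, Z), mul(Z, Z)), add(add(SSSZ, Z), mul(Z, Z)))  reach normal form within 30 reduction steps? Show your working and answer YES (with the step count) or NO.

Answer: NO — after 30 steps the term is S(S(S(S(S(S(add(mul(Z, Z), mul(add(add(SZ, Z), mul(Z, Z)), add(add(SSSZ, Z), mul(Z, Z)))))))))), not yet normal

Working:
  start: mul(add(add(SSSZ, Z), mul(Z, Z)), add(add(SSSZ, Z), mul(Z, Z)))
  →1  mul(add(S(add(SSZ, Z)), mul(Z, Z)), add(add(SSSZ, Z), mul(Z, Z)))
  →2  mul(S(add(add(SSZ, Z), mul(Z, Z))), add(add(SSSZ, Z), mul(Z, Z)))
  →3  add(add(add(SSSZ, Z), mul(Z, Z)), mul(add(add(SSZ, Z), mul(Z, Z)), add(add(SSSZ, Z), mul(Z, Z))))
  →4  add(add(S(add(SSZ, Z)), mul(Z, Z)), mul(add(add(SSZ, Z), mul(Z, Z)), add(add(SSSZ, Z), mul(Z, Z))))
  →5  add(S(add(add(SSZ, Z), mul(Z, Z))), mul(add(add(SSZ, Z), mul(Z, Z)), add(add(SSSZ, Z), mul(Z, Z))))
  →6  S(add(add(add(SSZ, Z), mul(Z, Z)), mul(add(add(SSZ, Z), mul(Z, Z)), add(add(SSSZ, Z), mul(Z, Z)))))
  →7  S(add(add(S(add(SZ, Z)), mul(Z, Z)), mul(add(add(SSZ, Z), mul(Z, Z)), add(add(SSSZ, Z), mul(Z, Z)))))
  →8  S(add(S(add(add(SZ, Z), mul(Z, Z))), mul(add(add(SSZ, Z), mul(Z, Z)), add(add(SSSZ, Z), mul(Z, Z)))))
  →9  S(S(add(add(add(SZ, Z), mul(Z, Z)), mul(add(add(SSZ, Z), mul(Z, Z)), add(add(SSSZ, Z), mul(Z, Z))))))
  →10  S(S(add(add(S(add(Z, Z)), mul(Z, Z)), mul(add(add(SSZ, Z), mul(Z, Z)), add(add(SSSZ, Z), mul(Z, Z))))))
  →11  S(S(add(S(add(add(Z, Z), mul(Z, Z))), mul(add(add(SSZ, Z), mul(Z, Z)), add(add(SSSZ, Z), mul(Z, Z))))))
  →12  S(S(S(add(add(add(Z, Z), mul(Z, Z)), mul(add(add(SSZ, Z), mul(Z, Z)), add(add(SSSZ, Z), mul(Z, Z)))))))
  →13  S(S(S(add(add(Z, mul(Z, Z)), mul(add(add(SSZ, Z), mul(Z, Z)), add(add(SSSZ, Z), mul(Z, Z)))))))
  →14  S(S(S(add(mul(Z, Z), mul(add(add(SSZ, Z), mul(Z, Z)), add(add(SSSZ, Z), mul(Z, Z)))))))
  →15  S(S(S(add(Z, mul(add(add(SSZ, Z), mul(Z, Z)), add(add(SSSZ, Z), mul(Z, Z)))))))
  →16  S(S(S(mul(add(add(SSZ, Z), mul(Z, Z)), add(add(SSSZ, Z), mul(Z, Z))))))
  →17  S(S(S(mul(add(S(add(SZ, Z)), mul(Z, Z)), add(add(SSSZ, Z), mul(Z, Z))))))
  →18  S(S(S(mul(S(add(add(SZ, Z), mul(Z, Z))), add(add(SSSZ, Z), mul(Z, Z))))))
  →19  S(S(S(add(add(add(SSSZ, Z), mul(Z, Z)), mul(add(add(SZ, Z), mul(Z, Z)), add(add(SSSZ, Z), mul(Z, Z)))))))
  →20  S(S(S(add(add(S(add(SSZ, Z)), mul(Z, Z)), mul(add(add(SZ, Z), mul(Z, Z)), add(add(SSSZ, Z), mul(Z, Z)))))))
  →21  S(S(S(add(S(add(add(SSZ, Z), mul(Z, Z))), mul(add(add(SZ, Z), mul(Z, Z)), add(add(SSSZ, Z), mul(Z, Z)))))))
  →22  S(S(S(S(add(add(add(SSZ, Z), mul(Z, Z)), mul(add(add(SZ, Z), mul(Z, Z)), add(add(SSSZ, Z), mul(Z, Z))))))))
  →23  S(S(S(S(add(add(S(add(SZ, Z)), mul(Z, Z)), mul(add(add(SZ, Z), mul(Z, Z)), add(add(SSSZ, Z), mul(Z, Z))))))))
  →24  S(S(S(S(add(S(add(add(SZ, Z), mul(Z, Z))), mul(add(add(SZ, Z), mul(Z, Z)), add(add(SSSZ, Z), mul(Z, Z))))))))
  →25  S(S(S(S(S(add(add(add(SZ, Z), mul(Z, Z)), mul(add(add(SZ, Z), mul(Z, Z)), add(add(SSSZ, Z), mul(Z, Z)))))))))
  →26  S(S(S(S(S(add(add(S(add(Z, Z)), mul(Z, Z)), mul(add(add(SZ, Z), mul(Z, Z)), add(add(SSSZ, Z), mul(Z, Z)))))))))
  →27  S(S(S(S(S(add(S(add(add(Z, Z), mul(Z, Z))), mul(add(add(SZ, Z), mul(Z, Z)), add(add(SSSZ, Z), mul(Z, Z)))))))))
  →28  S(S(S(S(S(S(add(add(add(Z, Z), mul(Z, Z)), mul(add(add(SZ, Z), mul(Z, Z)), add(add(SSSZ, Z), mul(Z, Z))))))))))
  →29  S(S(S(S(S(S(add(add(Z, mul(Z, Z)), mul(add(add(SZ, Z), mul(Z, Z)), add(add(SSSZ, Z), mul(Z, Z))))))))))
  →30  S(S(S(S(S(S(add(mul(Z, Z), mul(add(add(SZ, Z), mul(Z, Z)), add(add(SSSZ, Z), mul(Z, Z))))))))))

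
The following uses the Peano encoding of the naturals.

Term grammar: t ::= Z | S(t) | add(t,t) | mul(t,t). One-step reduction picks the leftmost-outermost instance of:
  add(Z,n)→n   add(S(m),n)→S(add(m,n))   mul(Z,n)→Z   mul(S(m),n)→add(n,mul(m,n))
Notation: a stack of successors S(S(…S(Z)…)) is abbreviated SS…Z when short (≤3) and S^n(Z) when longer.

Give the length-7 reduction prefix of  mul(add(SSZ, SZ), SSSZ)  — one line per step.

  start: mul(add(SSZ, SZ), SSSZ)
  →1  mul(S(add(SZ, SZ)), SSSZ)
  →2  add(SSSZ, mul(add(SZ, SZ), SSSZ))
  →3  S(add(SSZ, mul(add(SZ, SZ), SSSZ)))
  →4  S(S(add(SZ, mul(add(SZ, SZ), SSSZ))))
  →5  S(S(S(add(Z, mul(add(SZ, SZ), SSSZ)))))
  →6  S(S(S(mul(add(SZ, SZ), SSSZ))))
  →7  S(S(S(mul(S(add(Z, SZ)), SSSZ))))

Answer: after 7 steps: S(S(S(mul(S(add(Z, SZ)), SSSZ))))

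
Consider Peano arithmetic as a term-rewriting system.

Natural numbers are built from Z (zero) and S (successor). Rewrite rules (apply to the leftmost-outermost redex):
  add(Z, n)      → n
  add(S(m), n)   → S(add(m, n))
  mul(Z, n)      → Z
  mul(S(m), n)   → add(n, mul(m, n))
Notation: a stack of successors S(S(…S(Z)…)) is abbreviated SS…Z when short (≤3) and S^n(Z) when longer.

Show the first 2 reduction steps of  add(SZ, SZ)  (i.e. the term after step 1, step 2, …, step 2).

Answer: after 2 steps: SSZ

Reduction:
  start: add(SZ, SZ)
  →1  S(add(Z, SZ))
  →2  SSZ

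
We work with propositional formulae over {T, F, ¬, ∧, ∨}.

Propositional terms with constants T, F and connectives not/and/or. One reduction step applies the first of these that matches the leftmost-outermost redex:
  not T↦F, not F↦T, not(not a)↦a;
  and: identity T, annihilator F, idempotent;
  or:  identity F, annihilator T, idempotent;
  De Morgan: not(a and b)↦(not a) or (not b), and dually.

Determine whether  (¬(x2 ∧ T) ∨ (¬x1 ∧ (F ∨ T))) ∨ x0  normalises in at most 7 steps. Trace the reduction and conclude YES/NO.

Answer: YES — reaches normal form (¬x2 ∨ ¬x1) ∨ x0 in 5 ≤ 7 steps

Derivation:
  start: (¬(x2 ∧ T) ∨ (¬x1 ∧ (F ∨ T))) ∨ x0
  step 1: ((¬x2 ∨ ¬T) ∨ (¬x1 ∧ (F ∨ T))) ∨ x0
  step 2: ((¬x2 ∨ F) ∨ (¬x1 ∧ (F ∨ T))) ∨ x0
  step 3: (¬x2 ∨ (¬x1 ∧ (F ∨ T))) ∨ x0
  step 4: (¬x2 ∨ (¬x1 ∧ T)) ∨ x0
  step 5: (¬x2 ∨ ¬x1) ∨ x0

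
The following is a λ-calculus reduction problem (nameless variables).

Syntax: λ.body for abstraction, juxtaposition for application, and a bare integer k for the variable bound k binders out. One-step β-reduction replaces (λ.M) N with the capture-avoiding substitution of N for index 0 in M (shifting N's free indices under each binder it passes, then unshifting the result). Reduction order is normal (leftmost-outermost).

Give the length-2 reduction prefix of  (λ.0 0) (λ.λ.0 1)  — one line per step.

Answer: after 2 steps: λ.0 (λ.λ.0 1)

Derivation:
  start: (λ.0 0) (λ.λ.0 1)
  step 1: (λ.λ.0 1) (λ.λ.0 1)
  step 2: λ.0 (λ.λ.0 1)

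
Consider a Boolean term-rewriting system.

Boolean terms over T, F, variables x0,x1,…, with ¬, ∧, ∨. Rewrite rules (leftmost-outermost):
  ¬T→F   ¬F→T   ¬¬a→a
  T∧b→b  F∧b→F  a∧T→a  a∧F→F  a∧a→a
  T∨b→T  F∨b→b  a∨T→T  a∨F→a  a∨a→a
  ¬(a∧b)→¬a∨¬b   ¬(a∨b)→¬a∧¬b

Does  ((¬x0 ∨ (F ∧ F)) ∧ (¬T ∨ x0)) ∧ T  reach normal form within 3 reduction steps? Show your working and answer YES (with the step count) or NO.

  start: ((¬x0 ∨ (F ∧ F)) ∧ (¬T ∨ x0)) ∧ T
  →1  (¬x0 ∨ (F ∧ F)) ∧ (¬T ∨ x0)
  →2  (¬x0 ∨ F) ∧ (¬T ∨ x0)
  →3  ¬x0 ∧ (¬T ∨ x0)

Answer: NO — after 3 steps the term is ¬x0 ∧ (¬T ∨ x0), not yet normal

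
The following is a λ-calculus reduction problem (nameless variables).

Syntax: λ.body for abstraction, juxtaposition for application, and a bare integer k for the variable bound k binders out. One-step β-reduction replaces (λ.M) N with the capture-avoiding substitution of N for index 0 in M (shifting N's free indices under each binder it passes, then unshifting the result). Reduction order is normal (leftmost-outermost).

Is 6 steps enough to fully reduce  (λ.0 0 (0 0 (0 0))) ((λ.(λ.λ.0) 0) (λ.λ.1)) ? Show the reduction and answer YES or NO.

  start: (λ.0 0 (0 0 (0 0))) ((λ.(λ.λ.0) 0) (λ.λ.1))
  →1  (λ.(λ.λ.0) 0) (λ.λ.1) ((λ.(λ.λ.0) 0) (λ.λ.1)) ((λ.(λ.λ.0) 0) (λ.λ.1) ((λ.(λ.λ.0) 0) (λ.λ.1)) ((λ.(λ.λ.0) 0) (λ.λ.1) ((λ.(λ.λ.0) 0) (λ.λ.1))))
  →2  (λ.λ.0) (λ.λ.1) ((λ.(λ.λ.0) 0) (λ.λ.1)) ((λ.(λ.λ.0) 0) (λ.λ.1) ((λ.(λ.λ.0) 0) (λ.λ.1)) ((λ.(λ.λ.0) 0) (λ.λ.1) ((λ.(λ.λ.0) 0) (λ.λ.1))))
  →3  (λ.0) ((λ.(λ.λ.0) 0) (λ.λ.1)) ((λ.(λ.λ.0) 0) (λ.λ.1) ((λ.(λ.λ.0) 0) (λ.λ.1)) ((λ.(λ.λ.0) 0) (λ.λ.1) ((λ.(λ.λ.0) 0) (λ.λ.1))))
  →4  (λ.(λ.λ.0) 0) (λ.λ.1) ((λ.(λ.λ.0) 0) (λ.λ.1) ((λ.(λ.λ.0) 0) (λ.λ.1)) ((λ.(λ.λ.0) 0) (λ.λ.1) ((λ.(λ.λ.0) 0) (λ.λ.1))))
  →5  (λ.λ.0) (λ.λ.1) ((λ.(λ.λ.0) 0) (λ.λ.1) ((λ.(λ.λ.0) 0) (λ.λ.1)) ((λ.(λ.λ.0) 0) (λ.λ.1) ((λ.(λ.λ.0) 0) (λ.λ.1))))
  →6  (λ.0) ((λ.(λ.λ.0) 0) (λ.λ.1) ((λ.(λ.λ.0) 0) (λ.λ.1)) ((λ.(λ.λ.0) 0) (λ.λ.1) ((λ.(λ.λ.0) 0) (λ.λ.1))))

Answer: NO — after 6 steps the term is (λ.0) ((λ.(λ.λ.0) 0) (λ.λ.1) ((λ.(λ.λ.0) 0) (λ.λ.1)) ((λ.(λ.λ.0) 0) (λ.λ.1) ((λ.(λ.λ.0) 0) (λ.λ.1)))), not yet normal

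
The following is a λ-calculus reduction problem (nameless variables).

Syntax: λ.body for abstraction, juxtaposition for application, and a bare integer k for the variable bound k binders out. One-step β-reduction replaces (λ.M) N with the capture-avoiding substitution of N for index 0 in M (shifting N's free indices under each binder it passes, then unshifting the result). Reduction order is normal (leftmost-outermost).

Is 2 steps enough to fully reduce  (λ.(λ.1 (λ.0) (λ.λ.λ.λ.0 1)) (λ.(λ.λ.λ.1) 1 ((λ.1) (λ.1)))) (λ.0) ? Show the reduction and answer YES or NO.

  start: (λ.(λ.1 (λ.0) (λ.λ.λ.λ.0 1)) (λ.(λ.λ.λ.1) 1 ((λ.1) (λ.1)))) (λ.0)
  step 1: (λ.(λ.0) (λ.0) (λ.λ.λ.λ.0 1)) (λ.(λ.λ.λ.1) (λ.0) ((λ.1) (λ.1)))
  step 2: (λ.0) (λ.0) (λ.λ.λ.λ.0 1)

Answer: NO — after 2 steps the term is (λ.0) (λ.0) (λ.λ.λ.λ.0 1), not yet normal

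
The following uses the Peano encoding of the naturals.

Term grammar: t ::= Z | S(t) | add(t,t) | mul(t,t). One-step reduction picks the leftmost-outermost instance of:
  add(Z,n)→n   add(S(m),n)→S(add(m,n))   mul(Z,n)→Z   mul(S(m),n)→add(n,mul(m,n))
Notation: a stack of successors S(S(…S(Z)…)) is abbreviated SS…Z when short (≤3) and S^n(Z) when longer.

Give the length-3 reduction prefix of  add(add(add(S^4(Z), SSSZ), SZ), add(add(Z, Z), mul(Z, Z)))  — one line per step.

Answer: after 3 steps: S(add(add(add(SSSZ, SSSZ), SZ), add(add(Z, Z), mul(Z, Z))))

Reduction:
  start: add(add(add(S^4(Z), SSSZ), SZ), add(add(Z, Z), mul(Z, Z)))
  →1  add(add(S(add(SSSZ, SSSZ)), SZ), add(add(Z, Z), mul(Z, Z)))
  →2  add(S(add(add(SSSZ, SSSZ), SZ)), add(add(Z, Z), mul(Z, Z)))
  →3  S(add(add(add(SSSZ, SSSZ), SZ), add(add(Z, Z), mul(Z, Z))))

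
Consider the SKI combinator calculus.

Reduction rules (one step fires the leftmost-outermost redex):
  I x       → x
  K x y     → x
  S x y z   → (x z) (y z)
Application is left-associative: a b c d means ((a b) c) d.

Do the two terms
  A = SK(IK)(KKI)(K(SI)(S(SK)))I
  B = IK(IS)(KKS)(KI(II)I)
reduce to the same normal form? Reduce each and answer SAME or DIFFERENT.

Answer: SAME — A ⇓ SI, B ⇓ SI

Working:
Term A:
  start: SK(IK)(KKI)(K(SI)(S(SK)))I
  [1] K(KKI)(IK(KKI))(K(SI)(S(SK)))I
  [2] KKI(K(SI)(S(SK)))I
  [3] K(K(SI)(S(SK)))I
  [4] K(SI)(S(SK))
  [5] SI

Term B:
  start: IK(IS)(KKS)(KI(II)I)
  [1] K(IS)(KKS)(KI(II)I)
  [2] IS(KI(II)I)
  [3] S(KI(II)I)
  [4] S(II)
  [5] SI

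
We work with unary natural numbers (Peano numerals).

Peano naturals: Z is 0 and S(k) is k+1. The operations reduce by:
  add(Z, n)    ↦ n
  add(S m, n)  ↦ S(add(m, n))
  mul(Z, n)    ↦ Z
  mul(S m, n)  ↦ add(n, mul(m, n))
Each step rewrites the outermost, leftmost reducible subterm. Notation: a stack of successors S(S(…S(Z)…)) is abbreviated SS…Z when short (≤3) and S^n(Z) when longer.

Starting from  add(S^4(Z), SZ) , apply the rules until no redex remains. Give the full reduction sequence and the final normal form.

Answer: normal form = S^5(Z)  (in 5 steps)

Working:
  start: add(S^4(Z), SZ)
  [1] S(add(SSSZ, SZ))
  [2] S(S(add(SSZ, SZ)))
  [3] S(S(S(add(SZ, SZ))))
  [4] S(S(S(S(add(Z, SZ)))))
  [5] S^5(Z)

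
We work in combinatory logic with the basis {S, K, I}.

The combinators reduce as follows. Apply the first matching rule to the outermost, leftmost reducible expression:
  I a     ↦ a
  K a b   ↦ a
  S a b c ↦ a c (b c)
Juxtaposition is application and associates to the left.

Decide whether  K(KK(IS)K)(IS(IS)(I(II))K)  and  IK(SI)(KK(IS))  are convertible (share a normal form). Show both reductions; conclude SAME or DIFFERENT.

Answer: DIFFERENT — A ⇓ KK, B ⇓ SI

Reduction:
Term A:
  start: K(KK(IS)K)(IS(IS)(I(II))K)
  [1] KK(IS)K
  [2] KK

Term B:
  start: IK(SI)(KK(IS))
  [1] K(SI)(KK(IS))
  [2] SI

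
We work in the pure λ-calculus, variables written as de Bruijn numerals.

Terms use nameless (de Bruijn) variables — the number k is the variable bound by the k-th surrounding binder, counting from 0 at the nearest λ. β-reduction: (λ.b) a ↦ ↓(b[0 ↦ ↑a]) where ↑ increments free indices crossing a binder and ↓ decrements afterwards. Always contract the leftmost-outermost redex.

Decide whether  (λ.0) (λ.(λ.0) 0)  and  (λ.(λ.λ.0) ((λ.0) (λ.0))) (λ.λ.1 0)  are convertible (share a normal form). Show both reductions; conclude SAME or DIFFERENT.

Answer: SAME — A ⇓ λ.0, B ⇓ λ.0

Derivation:
Term A:
  start: (λ.0) (λ.(λ.0) 0)
  [1] λ.(λ.0) 0
  [2] λ.0

Term B:
  start: (λ.(λ.λ.0) ((λ.0) (λ.0))) (λ.λ.1 0)
  [1] (λ.λ.0) ((λ.0) (λ.0))
  [2] λ.0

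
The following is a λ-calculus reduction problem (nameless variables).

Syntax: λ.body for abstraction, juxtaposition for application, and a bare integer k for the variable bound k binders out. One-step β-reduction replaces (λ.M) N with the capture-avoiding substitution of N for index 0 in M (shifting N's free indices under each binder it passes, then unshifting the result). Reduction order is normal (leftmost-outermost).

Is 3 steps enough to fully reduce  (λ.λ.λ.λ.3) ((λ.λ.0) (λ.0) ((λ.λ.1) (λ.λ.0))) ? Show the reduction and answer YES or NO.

Answer: NO — after 3 steps the term is λ.λ.λ.(λ.λ.1) (λ.λ.0), not yet normal

Derivation:
  start: (λ.λ.λ.λ.3) ((λ.λ.0) (λ.0) ((λ.λ.1) (λ.λ.0)))
  →1  λ.λ.λ.(λ.λ.0) (λ.0) ((λ.λ.1) (λ.λ.0))
  →2  λ.λ.λ.(λ.0) ((λ.λ.1) (λ.λ.0))
  →3  λ.λ.λ.(λ.λ.1) (λ.λ.0)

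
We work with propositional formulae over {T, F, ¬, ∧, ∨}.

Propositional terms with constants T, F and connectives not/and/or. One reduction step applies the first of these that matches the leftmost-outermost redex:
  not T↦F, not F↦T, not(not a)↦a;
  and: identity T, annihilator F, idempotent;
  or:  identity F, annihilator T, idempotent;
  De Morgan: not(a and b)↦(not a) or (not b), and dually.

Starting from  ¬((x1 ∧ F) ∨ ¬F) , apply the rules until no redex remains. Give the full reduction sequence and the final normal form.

  start: ¬((x1 ∧ F) ∨ ¬F)
  →1  ¬(x1 ∧ F) ∧ ¬¬F
  →2  (¬x1 ∨ ¬F) ∧ ¬¬F
  →3  (¬x1 ∨ T) ∧ ¬¬F
  →4  T ∧ ¬¬F
  →5  ¬¬F
  →6  F

Answer: normal form = F  (in 6 steps)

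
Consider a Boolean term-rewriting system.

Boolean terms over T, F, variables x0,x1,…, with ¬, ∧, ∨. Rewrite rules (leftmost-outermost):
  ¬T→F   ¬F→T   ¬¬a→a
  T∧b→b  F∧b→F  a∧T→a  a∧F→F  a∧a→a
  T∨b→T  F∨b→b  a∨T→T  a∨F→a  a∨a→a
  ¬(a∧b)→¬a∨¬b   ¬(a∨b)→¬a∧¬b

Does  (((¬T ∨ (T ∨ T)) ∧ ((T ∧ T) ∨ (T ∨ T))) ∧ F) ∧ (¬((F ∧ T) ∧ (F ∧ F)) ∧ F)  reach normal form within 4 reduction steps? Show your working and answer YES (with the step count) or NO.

Answer: YES — reaches normal form F in 2 ≤ 4 steps

Reduction:
  start: (((¬T ∨ (T ∨ T)) ∧ ((T ∧ T) ∨ (T ∨ T))) ∧ F) ∧ (¬((F ∧ T) ∧ (F ∧ F)) ∧ F)
  [1] F ∧ (¬((F ∧ T) ∧ (F ∧ F)) ∧ F)
  [2] F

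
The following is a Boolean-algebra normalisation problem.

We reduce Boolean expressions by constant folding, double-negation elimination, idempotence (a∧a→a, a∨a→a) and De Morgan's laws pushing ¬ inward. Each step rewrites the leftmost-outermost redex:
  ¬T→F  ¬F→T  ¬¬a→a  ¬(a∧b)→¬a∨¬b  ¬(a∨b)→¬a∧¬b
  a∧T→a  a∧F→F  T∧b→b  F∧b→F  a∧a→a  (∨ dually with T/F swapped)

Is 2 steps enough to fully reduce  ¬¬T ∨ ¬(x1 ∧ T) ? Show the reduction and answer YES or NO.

  start: ¬¬T ∨ ¬(x1 ∧ T)
  [1] T ∨ ¬(x1 ∧ T)
  [2] T

Answer: YES — reaches normal form T in 2 ≤ 2 steps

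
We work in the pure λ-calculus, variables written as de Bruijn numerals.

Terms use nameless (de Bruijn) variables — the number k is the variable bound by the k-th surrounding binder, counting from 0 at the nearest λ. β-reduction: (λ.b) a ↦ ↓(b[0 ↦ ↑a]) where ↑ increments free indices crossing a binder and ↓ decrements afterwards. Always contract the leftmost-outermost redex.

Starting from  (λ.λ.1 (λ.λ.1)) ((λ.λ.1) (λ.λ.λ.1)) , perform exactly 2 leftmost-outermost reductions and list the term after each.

  start: (λ.λ.1 (λ.λ.1)) ((λ.λ.1) (λ.λ.λ.1))
  →1  λ.(λ.λ.1) (λ.λ.λ.1) (λ.λ.1)
  →2  λ.(λ.λ.λ.λ.1) (λ.λ.1)

Answer: after 2 steps: λ.(λ.λ.λ.λ.1) (λ.λ.1)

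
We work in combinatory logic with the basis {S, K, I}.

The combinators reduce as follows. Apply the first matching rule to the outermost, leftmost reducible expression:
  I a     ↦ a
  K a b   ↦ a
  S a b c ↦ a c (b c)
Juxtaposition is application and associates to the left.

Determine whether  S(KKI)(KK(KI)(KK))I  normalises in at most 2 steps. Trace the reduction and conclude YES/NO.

Answer: NO — after 2 steps the term is KI(KK(KI)(KK)I), not yet normal

Reduction:
  start: S(KKI)(KK(KI)(KK))I
  →1  KKII(KK(KI)(KK)I)
  →2  KI(KK(KI)(KK)I)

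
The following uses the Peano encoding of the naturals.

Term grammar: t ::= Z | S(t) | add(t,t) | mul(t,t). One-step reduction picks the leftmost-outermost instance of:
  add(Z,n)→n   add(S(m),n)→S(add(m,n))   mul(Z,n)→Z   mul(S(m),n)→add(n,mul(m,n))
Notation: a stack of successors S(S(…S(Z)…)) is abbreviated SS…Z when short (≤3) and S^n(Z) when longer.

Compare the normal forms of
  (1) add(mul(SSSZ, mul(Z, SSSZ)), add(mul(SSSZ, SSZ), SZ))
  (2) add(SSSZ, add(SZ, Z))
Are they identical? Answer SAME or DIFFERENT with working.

Term A:
  start: add(mul(SSSZ, mul(Z, SSSZ)), add(mul(SSSZ, SSZ), SZ))
  step 1: add(add(mul(Z, SSSZ), mul(SSZ, mul(Z, SSSZ))), add(mul(SSSZ, SSZ), SZ))
  step 2: add(add(Z, mul(SSZ, mul(Z, SSSZ))), add(mul(SSSZ, SSZ), SZ))
  step 3: add(mul(SSZ, mul(Z, SSSZ)), add(mul(SSSZ, SSZ), SZ))
  step 4: add(add(mul(Z, SSSZ), mul(SZ, mul(Z, SSSZ))), add(mul(SSSZ, SSZ), SZ))
  step 5: add(add(Z, mul(SZ, mul(Z, SSSZ))), add(mul(SSSZ, SSZ), SZ))
  step 6: add(mul(SZ, mul(Z, SSSZ)), add(mul(SSSZ, SSZ), SZ))
  step 7: add(add(mul(Z, SSSZ), mul(Z, mul(Z, SSSZ))), add(mul(SSSZ, SSZ), SZ))
  step 8: add(add(Z, mul(Z, mul(Z, SSSZ))), add(mul(SSSZ, SSZ), SZ))
  step 9: add(mul(Z, mul(Z, SSSZ)), add(mul(SSSZ, SSZ), SZ))
  step 10: add(Z, add(mul(SSSZ, SSZ), SZ))
  step 11: add(mul(SSSZ, SSZ), SZ)
  step 12: add(add(SSZ, mul(SSZ, SSZ)), SZ)
  step 13: add(S(add(SZ, mul(SSZ, SSZ))), SZ)
  step 14: S(add(add(SZ, mul(SSZ, SSZ)), SZ))
  step 15: S(add(S(add(Z, mul(SSZ, SSZ))), SZ))
  step 16: S(S(add(add(Z, mul(SSZ, SSZ)), SZ)))
  step 17: S(S(add(mul(SSZ, SSZ), SZ)))
  step 18: S(S(add(add(SSZ, mul(SZ, SSZ)), SZ)))
  step 19: S(S(add(S(add(SZ, mul(SZ, SSZ))), SZ)))
  step 20: S(S(S(add(add(SZ, mul(SZ, SSZ)), SZ))))
  step 21: S(S(S(add(S(add(Z, mul(SZ, SSZ))), SZ))))
  step 22: S(S(S(S(add(add(Z, mul(SZ, SSZ)), SZ)))))
  step 23: S(S(S(S(add(mul(SZ, SSZ), SZ)))))
  step 24: S(S(S(S(add(add(SSZ, mul(Z, SSZ)), SZ)))))
  step 25: S(S(S(S(add(S(add(SZ, mul(Z, SSZ))), SZ)))))
  step 26: S(S(S(S(S(add(add(SZ, mul(Z, SSZ)), SZ))))))
  step 27: S(S(S(S(S(add(S(add(Z, mul(Z, SSZ))), SZ))))))
  step 28: S(S(S(S(S(S(add(add(Z, mul(Z, SSZ)), SZ)))))))
  step 29: S(S(S(S(S(S(add(mul(Z, SSZ), SZ)))))))
  step 30: S(S(S(S(S(S(add(Z, SZ)))))))
  step 31: S^7(Z)

Term B:
  start: add(SSSZ, add(SZ, Z))
  step 1: S(add(SSZ, add(SZ, Z)))
  step 2: S(S(add(SZ, add(SZ, Z))))
  step 3: S(S(S(add(Z, add(SZ, Z)))))
  step 4: S(S(S(add(SZ, Z))))
  step 5: S(S(S(S(add(Z, Z)))))
  step 6: S^4(Z)

Answer: DIFFERENT — A ⇓ S^7(Z), B ⇓ S^4(Z)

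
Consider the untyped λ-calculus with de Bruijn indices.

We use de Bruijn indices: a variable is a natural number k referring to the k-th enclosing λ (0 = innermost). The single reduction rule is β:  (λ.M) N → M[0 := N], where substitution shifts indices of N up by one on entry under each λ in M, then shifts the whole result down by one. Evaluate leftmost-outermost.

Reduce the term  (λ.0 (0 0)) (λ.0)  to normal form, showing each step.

Answer: normal form = λ.0  (in 3 steps)

Working:
  start: (λ.0 (0 0)) (λ.0)
  step 1: (λ.0) ((λ.0) (λ.0))
  step 2: (λ.0) (λ.0)
  step 3: λ.0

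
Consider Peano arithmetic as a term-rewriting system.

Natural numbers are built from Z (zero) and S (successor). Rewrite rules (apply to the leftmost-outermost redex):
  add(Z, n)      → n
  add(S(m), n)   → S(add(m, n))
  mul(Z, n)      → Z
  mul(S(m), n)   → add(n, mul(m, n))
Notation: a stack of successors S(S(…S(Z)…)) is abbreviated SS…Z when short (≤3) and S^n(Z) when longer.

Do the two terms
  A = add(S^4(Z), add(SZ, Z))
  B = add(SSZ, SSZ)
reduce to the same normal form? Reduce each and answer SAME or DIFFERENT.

Answer: DIFFERENT — A ⇓ S^5(Z), B ⇓ S^4(Z)

Reduction:
Term A:
  start: add(S^4(Z), add(SZ, Z))
  →1  S(add(SSSZ, add(SZ, Z)))
  →2  S(S(add(SSZ, add(SZ, Z))))
  →3  S(S(S(add(SZ, add(SZ, Z)))))
  →4  S(S(S(S(add(Z, add(SZ, Z))))))
  →5  S(S(S(S(add(SZ, Z)))))
  →6  S(S(S(S(S(add(Z, Z))))))
  →7  S^5(Z)

Term B:
  start: add(SSZ, SSZ)
  →1  S(add(SZ, SSZ))
  →2  S(S(add(Z, SSZ)))
  →3  S^4(Z)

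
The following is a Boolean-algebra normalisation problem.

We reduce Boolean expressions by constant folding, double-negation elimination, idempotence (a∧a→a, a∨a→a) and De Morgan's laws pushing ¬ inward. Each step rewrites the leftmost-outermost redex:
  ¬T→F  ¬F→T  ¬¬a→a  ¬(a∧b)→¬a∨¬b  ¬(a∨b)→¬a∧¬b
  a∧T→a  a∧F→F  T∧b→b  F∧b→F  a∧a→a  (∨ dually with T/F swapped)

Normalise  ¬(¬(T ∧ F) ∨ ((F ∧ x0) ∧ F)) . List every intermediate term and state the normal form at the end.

Answer: normal form = F  (in 4 steps)

Working:
  start: ¬(¬(T ∧ F) ∨ ((F ∧ x0) ∧ F))
  →1  ¬¬(T ∧ F) ∧ ¬((F ∧ x0) ∧ F)
  →2  (T ∧ F) ∧ ¬((F ∧ x0) ∧ F)
  →3  F ∧ ¬((F ∧ x0) ∧ F)
  →4  F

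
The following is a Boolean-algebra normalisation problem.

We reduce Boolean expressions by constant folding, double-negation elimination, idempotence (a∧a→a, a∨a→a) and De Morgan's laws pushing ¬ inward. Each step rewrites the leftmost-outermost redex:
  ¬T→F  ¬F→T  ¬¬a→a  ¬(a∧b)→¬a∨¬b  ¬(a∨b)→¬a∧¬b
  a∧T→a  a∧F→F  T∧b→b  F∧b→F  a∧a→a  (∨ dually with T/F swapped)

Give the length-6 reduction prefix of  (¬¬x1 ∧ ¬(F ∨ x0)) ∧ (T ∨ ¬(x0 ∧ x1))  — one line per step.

  start: (¬¬x1 ∧ ¬(F ∨ x0)) ∧ (T ∨ ¬(x0 ∧ x1))
  →1  (x1 ∧ ¬(F ∨ x0)) ∧ (T ∨ ¬(x0 ∧ x1))
  →2  (x1 ∧ (¬F ∧ ¬x0)) ∧ (T ∨ ¬(x0 ∧ x1))
  →3  (x1 ∧ (T ∧ ¬x0)) ∧ (T ∨ ¬(x0 ∧ x1))
  →4  (x1 ∧ ¬x0) ∧ (T ∨ ¬(x0 ∧ x1))
  →5  (x1 ∧ ¬x0) ∧ T
  →6  x1 ∧ ¬x0

Answer: after 6 steps: x1 ∧ ¬x0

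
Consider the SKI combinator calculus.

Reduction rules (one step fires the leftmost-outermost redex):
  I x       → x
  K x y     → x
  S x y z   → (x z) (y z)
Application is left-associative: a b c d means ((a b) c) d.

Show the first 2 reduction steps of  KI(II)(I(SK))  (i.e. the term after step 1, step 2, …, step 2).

  start: KI(II)(I(SK))
  →1  I(I(SK))
  →2  I(SK)

Answer: after 2 steps: I(SK)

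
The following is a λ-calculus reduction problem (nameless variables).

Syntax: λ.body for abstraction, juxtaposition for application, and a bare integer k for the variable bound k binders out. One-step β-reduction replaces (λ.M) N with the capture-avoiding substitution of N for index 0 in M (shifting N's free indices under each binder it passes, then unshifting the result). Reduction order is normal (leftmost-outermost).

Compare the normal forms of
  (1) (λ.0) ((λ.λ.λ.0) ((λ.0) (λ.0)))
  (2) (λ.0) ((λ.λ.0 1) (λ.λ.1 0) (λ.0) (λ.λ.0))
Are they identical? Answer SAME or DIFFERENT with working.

Answer: SAME — A ⇓ λ.λ.0, B ⇓ λ.λ.0

Working:
Term A:
  start: (λ.0) ((λ.λ.λ.0) ((λ.0) (λ.0)))
  →1  (λ.λ.λ.0) ((λ.0) (λ.0))
  →2  λ.λ.0

Term B:
  start: (λ.0) ((λ.λ.0 1) (λ.λ.1 0) (λ.0) (λ.λ.0))
  →1  (λ.λ.0 1) (λ.λ.1 0) (λ.0) (λ.λ.0)
  →2  (λ.0 (λ.λ.1 0)) (λ.0) (λ.λ.0)
  →3  (λ.0) (λ.λ.1 0) (λ.λ.0)
  →4  (λ.λ.1 0) (λ.λ.0)
  →5  λ.(λ.λ.0) 0
  →6  λ.λ.0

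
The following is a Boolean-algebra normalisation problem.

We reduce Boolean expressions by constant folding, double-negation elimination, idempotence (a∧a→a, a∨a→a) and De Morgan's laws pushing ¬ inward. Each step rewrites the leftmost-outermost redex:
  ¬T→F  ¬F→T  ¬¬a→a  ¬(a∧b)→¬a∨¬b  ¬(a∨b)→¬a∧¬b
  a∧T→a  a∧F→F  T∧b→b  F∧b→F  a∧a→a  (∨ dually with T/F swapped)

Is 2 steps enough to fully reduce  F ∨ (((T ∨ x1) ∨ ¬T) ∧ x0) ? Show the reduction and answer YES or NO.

Answer: NO — after 2 steps the term is (T ∨ ¬T) ∧ x0, not yet normal

Reduction:
  start: F ∨ (((T ∨ x1) ∨ ¬T) ∧ x0)
  →1  ((T ∨ x1) ∨ ¬T) ∧ x0
  →2  (T ∨ ¬T) ∧ x0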